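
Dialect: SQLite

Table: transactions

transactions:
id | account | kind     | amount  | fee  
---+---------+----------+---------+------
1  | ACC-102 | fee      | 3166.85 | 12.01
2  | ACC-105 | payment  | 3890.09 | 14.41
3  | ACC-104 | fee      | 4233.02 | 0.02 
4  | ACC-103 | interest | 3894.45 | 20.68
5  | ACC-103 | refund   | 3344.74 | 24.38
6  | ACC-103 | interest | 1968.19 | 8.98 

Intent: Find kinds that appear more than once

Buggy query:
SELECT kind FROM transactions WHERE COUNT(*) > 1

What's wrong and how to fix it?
Bug: WHERE can't reference COUNT(*); aggregates are computed after WHERE

Fix: Group first, then use HAVING for the count condition

Corrected query:
SELECT kind FROM transactions GROUP BY kind HAVING COUNT(*) > 1

Result:
kind    
--------
fee     
interest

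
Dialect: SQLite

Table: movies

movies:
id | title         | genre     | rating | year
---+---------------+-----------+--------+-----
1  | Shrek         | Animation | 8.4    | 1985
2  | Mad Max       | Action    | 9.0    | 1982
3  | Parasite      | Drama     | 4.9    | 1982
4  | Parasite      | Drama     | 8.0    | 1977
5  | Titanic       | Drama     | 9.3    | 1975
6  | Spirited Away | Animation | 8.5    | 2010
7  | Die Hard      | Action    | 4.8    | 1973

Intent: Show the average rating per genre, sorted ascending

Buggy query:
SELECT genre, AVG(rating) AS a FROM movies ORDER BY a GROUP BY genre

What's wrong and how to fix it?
Bug: GROUP BY must precede ORDER BY

Fix: Move ORDER BY to the end, after GROUP BY

Corrected query:
SELECT genre, AVG(rating) AS a FROM movies GROUP BY genre ORDER BY a

Result:
genre     | a   
----------+-----
Action    | 6.9 
Drama     | 7.4 
Animation | 8.45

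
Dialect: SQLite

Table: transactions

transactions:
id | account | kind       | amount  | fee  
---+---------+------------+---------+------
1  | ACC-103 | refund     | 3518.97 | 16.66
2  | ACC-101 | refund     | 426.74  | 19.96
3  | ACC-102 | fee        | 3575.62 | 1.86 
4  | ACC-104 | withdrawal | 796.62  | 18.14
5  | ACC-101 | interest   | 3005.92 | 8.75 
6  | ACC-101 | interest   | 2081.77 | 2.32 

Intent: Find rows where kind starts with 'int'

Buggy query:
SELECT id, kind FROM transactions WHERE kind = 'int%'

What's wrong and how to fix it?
Bug: '=' compares the literal string including the % character; pattern matching needs LIKE

Fix: Use LIKE for wildcard pattern matching

Corrected query:
SELECT id, kind FROM transactions WHERE kind LIKE 'int%'

Result:
id | kind    
---+---------
5  | interest
6  | interest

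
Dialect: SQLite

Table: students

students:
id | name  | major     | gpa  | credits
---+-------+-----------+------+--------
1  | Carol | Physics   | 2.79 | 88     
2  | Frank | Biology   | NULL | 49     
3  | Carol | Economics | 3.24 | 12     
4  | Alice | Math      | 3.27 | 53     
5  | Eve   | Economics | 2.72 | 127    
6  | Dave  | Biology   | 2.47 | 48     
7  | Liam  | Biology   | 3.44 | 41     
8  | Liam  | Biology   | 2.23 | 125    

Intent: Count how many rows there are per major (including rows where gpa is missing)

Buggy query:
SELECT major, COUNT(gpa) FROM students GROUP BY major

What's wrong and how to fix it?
Bug: COUNT(gpa) skips NULLs, so groups with missing gpa are undercounted

Fix: Use COUNT(*) to count all rows regardless of NULL

Corrected query:
SELECT major, COUNT(*) FROM students GROUP BY major

Result:
major     | COUNT(*)
----------+---------
Biology   | 4       
Economics | 2       
Math      | 1       
Physics   | 1       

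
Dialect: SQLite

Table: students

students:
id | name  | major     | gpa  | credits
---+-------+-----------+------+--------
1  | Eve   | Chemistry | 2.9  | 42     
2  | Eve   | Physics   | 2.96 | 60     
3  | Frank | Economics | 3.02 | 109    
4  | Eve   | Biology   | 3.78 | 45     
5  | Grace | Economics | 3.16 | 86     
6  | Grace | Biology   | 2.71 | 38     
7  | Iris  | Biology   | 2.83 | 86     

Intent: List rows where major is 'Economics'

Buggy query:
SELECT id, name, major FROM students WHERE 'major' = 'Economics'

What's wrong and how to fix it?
Bug: Single quotes denote string literals in SQL; the column name is being compared as a constant string

Fix: Remove the quotes around the column name (or use double quotes for an identifier)

Corrected query:
SELECT id, name, major FROM students WHERE major = 'Economics'

Result:
id | name  | major    
---+-------+----------
3  | Frank | Economics
5  | Grace | Economics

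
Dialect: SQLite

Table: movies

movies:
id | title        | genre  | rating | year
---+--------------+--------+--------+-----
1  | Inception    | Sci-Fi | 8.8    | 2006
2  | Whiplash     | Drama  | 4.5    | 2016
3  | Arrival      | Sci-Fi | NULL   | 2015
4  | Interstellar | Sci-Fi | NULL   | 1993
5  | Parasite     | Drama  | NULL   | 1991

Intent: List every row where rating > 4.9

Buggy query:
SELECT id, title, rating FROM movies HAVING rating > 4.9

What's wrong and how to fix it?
Bug: HAVING filters the output of aggregation, but this query has no GROUP BY and no aggregate functions, so SQLite rejects it (HAVING clause on a non-aggregate query); the condition here is per row

Fix: Replace HAVING with WHERE since the condition applies to individual rows

Corrected query:
SELECT id, title, rating FROM movies WHERE rating > 4.9

Result:
id | title     | rating
---+-----------+-------
1  | Inception | 8.8   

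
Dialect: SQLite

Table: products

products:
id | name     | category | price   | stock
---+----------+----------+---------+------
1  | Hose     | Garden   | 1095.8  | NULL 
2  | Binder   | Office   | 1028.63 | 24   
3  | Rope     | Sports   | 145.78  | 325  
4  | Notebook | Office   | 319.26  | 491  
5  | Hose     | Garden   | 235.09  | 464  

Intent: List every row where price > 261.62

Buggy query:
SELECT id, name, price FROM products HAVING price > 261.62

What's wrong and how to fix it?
Bug: HAVING filters the output of aggregation, but this query has no GROUP BY and no aggregate functions, so SQLite rejects it (HAVING clause on a non-aggregate query); the condition here is per row

Fix: Use WHERE for row-level filtering

Corrected query:
SELECT id, name, price FROM products WHERE price > 261.62

Result:
id | name     | price  
---+----------+--------
1  | Hose     | 1095.8 
2  | Binder   | 1028.63
4  | Notebook | 319.26 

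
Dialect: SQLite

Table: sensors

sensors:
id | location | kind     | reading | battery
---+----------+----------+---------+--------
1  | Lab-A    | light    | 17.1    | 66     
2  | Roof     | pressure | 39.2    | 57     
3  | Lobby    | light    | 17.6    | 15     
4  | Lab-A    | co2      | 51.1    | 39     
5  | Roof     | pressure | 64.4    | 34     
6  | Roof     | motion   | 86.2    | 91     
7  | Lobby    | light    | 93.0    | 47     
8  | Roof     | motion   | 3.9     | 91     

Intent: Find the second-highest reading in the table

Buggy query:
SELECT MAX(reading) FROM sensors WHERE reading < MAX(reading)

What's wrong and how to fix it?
Bug: MAX(reading) on the right of the comparison is an aggregate-in-WHERE error

Fix: Put the inner MAX in a scalar subquery

Corrected query:
SELECT MAX(reading) FROM sensors WHERE reading < (SELECT MAX(reading) FROM sensors)

Result:
MAX(reading)
------------
86.2        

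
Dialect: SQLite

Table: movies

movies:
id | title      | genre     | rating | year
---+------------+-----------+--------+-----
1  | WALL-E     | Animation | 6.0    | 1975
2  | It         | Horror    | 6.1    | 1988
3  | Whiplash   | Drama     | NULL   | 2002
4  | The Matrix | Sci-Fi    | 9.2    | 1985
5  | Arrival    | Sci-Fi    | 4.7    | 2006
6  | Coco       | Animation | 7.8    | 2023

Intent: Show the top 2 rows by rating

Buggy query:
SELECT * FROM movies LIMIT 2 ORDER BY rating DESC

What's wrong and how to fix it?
Bug: ORDER BY cannot follow LIMIT; LIMIT is the final clause

Fix: Swap the clauses: ORDER BY first, then LIMIT

Corrected query:
SELECT * FROM movies ORDER BY rating DESC LIMIT 2

Result:
id | title      | genre     | rating | year
---+------------+-----------+--------+-----
4  | The Matrix | Sci-Fi    | 9.2    | 1985
6  | Coco       | Animation | 7.8    | 2023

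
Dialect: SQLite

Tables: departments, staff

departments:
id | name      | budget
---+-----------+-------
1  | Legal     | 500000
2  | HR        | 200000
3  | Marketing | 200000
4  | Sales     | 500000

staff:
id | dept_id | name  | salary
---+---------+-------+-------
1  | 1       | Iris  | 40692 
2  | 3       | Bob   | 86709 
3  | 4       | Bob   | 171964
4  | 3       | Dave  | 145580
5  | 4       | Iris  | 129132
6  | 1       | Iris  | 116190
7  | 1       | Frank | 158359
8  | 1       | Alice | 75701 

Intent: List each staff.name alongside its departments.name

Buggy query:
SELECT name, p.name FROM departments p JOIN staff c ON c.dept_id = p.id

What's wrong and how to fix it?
Bug: 'name' exists in both joined tables, so the database can't tell which one is meant

Fix: Qualify the column with its table alias (c.name)

Corrected query:
SELECT c.name, p.name FROM departments p JOIN staff c ON c.dept_id = p.id

Result:
name  | name     
------+----------
Iris  | Legal    
Bob   | Marketing
Bob   | Sales    
Dave  | Marketing
Iris  | Sales    
Iris  | Legal    
Frank | Legal    
Alice | Legal    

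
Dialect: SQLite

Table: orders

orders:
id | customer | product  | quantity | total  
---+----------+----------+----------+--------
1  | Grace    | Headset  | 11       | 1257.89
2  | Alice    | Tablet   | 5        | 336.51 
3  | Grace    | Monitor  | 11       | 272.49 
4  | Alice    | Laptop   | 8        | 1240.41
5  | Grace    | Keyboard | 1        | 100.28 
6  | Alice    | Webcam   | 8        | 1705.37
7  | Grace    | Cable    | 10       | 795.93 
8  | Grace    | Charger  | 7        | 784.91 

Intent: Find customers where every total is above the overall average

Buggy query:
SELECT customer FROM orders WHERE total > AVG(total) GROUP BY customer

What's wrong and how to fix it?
Bug: AVG() is an aggregate; it can't sit directly in WHERE

Fix: Use a subquery for AVG and a HAVING MIN(...) filter so the condition holds for every row in the group

Corrected query:
SELECT customer FROM orders GROUP BY customer HAVING MIN(total) > (SELECT AVG(total) FROM orders)

Result:
(no rows)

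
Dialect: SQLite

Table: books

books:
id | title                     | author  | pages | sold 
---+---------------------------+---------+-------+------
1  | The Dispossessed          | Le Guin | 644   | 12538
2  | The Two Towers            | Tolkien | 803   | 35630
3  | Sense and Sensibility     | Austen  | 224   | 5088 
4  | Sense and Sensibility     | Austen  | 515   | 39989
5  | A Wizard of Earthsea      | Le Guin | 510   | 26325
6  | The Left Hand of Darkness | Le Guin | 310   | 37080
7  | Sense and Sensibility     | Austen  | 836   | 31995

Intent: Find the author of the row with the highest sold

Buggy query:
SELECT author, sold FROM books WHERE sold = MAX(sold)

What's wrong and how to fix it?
Bug: MAX(sold) is an aggregate and cannot be used directly in WHERE

Fix: Use a subquery: WHERE sold = (SELECT MAX(sold) FROM books)

Corrected query:
SELECT author, sold FROM books WHERE sold = (SELECT MAX(sold) FROM books)

Result:
author | sold 
-------+------
Austen | 39989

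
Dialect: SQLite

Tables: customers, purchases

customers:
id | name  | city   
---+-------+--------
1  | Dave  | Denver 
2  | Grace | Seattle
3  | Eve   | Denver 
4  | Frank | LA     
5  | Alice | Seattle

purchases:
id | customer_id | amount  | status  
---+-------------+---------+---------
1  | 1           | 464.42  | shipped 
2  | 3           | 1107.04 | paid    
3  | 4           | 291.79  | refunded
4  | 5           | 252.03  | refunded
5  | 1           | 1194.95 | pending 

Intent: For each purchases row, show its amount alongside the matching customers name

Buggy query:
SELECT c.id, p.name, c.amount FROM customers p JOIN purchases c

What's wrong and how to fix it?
Bug: Missing join condition: each purchases row is matched to all customers rows instead of just its own

Fix: Specify the join condition linking the foreign key to the parent id

Corrected query:
SELECT c.id, p.name, c.amount FROM customers p JOIN purchases c ON c.customer_id = p.id

Result:
id | name  | amount 
---+-------+--------
1  | Dave  | 464.42 
2  | Eve   | 1107.04
3  | Frank | 291.79 
4  | Alice | 252.03 
5  | Dave  | 1194.95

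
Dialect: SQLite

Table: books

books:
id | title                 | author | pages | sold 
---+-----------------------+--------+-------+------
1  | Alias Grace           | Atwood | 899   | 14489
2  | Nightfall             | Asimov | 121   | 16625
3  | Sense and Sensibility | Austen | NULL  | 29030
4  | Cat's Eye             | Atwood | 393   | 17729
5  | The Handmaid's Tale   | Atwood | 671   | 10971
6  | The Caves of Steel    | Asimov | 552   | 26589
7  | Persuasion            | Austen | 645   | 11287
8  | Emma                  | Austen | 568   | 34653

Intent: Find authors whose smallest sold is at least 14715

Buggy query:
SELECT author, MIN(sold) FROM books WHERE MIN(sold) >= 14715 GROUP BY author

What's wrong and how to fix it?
Bug: Aggregates like MIN are computed per group after WHERE runs

Fix: Use HAVING for the per-group MIN condition

Corrected query:
SELECT author, MIN(sold) FROM books GROUP BY author HAVING MIN(sold) >= 14715

Result:
author | MIN(sold)
-------+----------
Asimov | 16625    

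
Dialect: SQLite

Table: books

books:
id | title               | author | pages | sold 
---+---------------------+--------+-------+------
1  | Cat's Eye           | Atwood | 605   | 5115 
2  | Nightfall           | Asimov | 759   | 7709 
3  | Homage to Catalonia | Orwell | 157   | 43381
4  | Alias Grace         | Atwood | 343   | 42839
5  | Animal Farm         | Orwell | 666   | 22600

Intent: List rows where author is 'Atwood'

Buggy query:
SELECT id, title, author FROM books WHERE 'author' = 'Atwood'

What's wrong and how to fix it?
Bug: Single quotes denote string literals in SQL; the column name is being compared as a constant string

Fix: Reference the column as author without single quotes

Corrected query:
SELECT id, title, author FROM books WHERE author = 'Atwood'

Result:
id | title       | author
---+-------------+-------
1  | Cat's Eye   | Atwood
4  | Alias Grace | Atwood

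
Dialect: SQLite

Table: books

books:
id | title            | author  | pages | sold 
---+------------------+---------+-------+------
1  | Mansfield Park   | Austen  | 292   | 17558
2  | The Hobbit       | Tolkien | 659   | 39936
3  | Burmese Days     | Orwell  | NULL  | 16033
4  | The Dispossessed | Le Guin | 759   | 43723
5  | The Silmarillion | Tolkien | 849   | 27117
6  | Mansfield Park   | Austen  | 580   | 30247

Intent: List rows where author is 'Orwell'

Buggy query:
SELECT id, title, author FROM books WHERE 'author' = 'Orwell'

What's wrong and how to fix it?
Bug: Single quotes denote string literals in SQL; the column name is being compared as a constant string

Fix: Reference the column as author without single quotes

Corrected query:
SELECT id, title, author FROM books WHERE author = 'Orwell'

Result:
id | title        | author
---+--------------+-------
3  | Burmese Days | Orwell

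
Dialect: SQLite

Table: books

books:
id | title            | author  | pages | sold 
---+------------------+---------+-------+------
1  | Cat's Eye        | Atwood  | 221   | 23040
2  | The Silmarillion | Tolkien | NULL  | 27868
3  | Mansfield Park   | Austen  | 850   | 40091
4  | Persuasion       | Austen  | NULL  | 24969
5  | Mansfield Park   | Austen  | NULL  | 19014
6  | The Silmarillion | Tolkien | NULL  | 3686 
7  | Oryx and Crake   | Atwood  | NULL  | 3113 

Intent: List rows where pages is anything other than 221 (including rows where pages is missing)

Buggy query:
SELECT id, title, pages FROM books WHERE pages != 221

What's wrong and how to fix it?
Bug: Inequality against NULL is unknown, not true; rows with NULL are dropped

Fix: Add an explicit OR pages IS NULL to include the missing-value rows

Corrected query:
SELECT id, title, pages FROM books WHERE pages != 221 OR pages IS NULL

Result:
id | title            | pages
---+------------------+------
2  | The Silmarillion | NULL 
3  | Mansfield Park   | 850  
4  | Persuasion       | NULL 
5  | Mansfield Park   | NULL 
6  | The Silmarillion | NULL 
7  | Oryx and Crake   | NULL 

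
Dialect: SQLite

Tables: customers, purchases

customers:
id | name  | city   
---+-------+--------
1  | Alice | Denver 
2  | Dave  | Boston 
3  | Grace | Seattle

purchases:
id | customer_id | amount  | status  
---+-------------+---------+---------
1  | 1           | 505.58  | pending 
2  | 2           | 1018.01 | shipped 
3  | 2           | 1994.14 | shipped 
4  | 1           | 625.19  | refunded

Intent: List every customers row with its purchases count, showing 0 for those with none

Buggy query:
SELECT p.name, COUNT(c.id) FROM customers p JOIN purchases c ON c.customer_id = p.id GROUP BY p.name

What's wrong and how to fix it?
Bug: An inner join excludes parents with zero children

Fix: Use LEFT JOIN so parents without children still appear (COUNT(c.id) gives 0)

Corrected query:
SELECT p.name, COUNT(c.id) FROM customers p LEFT JOIN purchases c ON c.customer_id = p.id GROUP BY p.name

Result:
name  | COUNT(c.id)
------+------------
Alice | 2          
Dave  | 2          
Grace | 0          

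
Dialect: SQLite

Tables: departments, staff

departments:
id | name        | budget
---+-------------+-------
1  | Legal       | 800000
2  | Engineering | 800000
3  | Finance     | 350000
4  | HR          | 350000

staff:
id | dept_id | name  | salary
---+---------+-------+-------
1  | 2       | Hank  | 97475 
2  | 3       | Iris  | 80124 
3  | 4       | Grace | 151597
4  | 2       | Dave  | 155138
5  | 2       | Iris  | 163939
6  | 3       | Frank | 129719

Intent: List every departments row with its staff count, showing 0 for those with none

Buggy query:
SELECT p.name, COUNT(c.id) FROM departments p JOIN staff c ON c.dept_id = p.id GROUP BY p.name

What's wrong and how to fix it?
Bug: An inner join excludes parents with zero children

Fix: Use LEFT JOIN so parents without children still appear (COUNT(c.id) gives 0)

Corrected query:
SELECT p.name, COUNT(c.id) FROM departments p LEFT JOIN staff c ON c.dept_id = p.id GROUP BY p.name

Result:
name        | COUNT(c.id)
------------+------------
Engineering | 3          
Finance     | 2          
HR          | 1          
Legal       | 0          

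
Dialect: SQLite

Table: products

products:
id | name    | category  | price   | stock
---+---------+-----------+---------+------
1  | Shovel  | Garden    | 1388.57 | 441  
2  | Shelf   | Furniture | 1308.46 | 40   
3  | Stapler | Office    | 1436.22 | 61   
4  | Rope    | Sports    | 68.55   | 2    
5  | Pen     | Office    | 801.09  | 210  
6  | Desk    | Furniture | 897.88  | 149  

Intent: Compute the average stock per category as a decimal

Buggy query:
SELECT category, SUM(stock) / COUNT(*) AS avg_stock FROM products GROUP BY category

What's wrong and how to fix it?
Bug: Both operands are integers, so '/' performs integer division and truncates

Fix: Cast one side to REAL so the division keeps the fractional part

Corrected query:
SELECT category, SUM(stock) * 1.0 / COUNT(*) AS avg_stock FROM products GROUP BY category

Result:
category  | avg_stock
----------+----------
Furniture | 94.5     
Garden    | 441      
Office    | 135.5    
Sports    | 2        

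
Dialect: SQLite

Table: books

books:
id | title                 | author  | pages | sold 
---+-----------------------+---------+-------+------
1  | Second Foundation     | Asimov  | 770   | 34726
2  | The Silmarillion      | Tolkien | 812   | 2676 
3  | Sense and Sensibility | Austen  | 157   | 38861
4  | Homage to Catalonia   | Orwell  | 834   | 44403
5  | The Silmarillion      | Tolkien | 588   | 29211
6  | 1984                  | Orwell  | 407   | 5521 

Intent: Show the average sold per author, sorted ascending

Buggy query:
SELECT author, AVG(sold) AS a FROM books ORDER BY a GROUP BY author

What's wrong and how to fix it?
Bug: GROUP BY must precede ORDER BY

Fix: Reorder: SELECT … FROM … GROUP BY … ORDER BY …

Corrected query:
SELECT author, AVG(sold) AS a FROM books GROUP BY author ORDER BY a

Result:
author  | a      
--------+--------
Tolkien | 15943.5
Orwell  | 24962  
Asimov  | 34726  
Austen  | 38861  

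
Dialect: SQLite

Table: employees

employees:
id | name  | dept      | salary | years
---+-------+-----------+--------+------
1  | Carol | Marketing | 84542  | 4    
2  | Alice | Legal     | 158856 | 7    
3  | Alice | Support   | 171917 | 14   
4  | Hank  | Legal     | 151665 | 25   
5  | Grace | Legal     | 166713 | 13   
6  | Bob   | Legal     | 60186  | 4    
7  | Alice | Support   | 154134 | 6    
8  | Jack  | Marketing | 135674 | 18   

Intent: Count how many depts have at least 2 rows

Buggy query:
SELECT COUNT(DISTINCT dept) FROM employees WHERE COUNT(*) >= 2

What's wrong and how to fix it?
Bug: WHERE filters individual rows, not groups, so a group-level COUNT is invalid there

Fix: Use a subquery that GROUPs and filters with HAVING, then count its rows

Corrected query:
SELECT COUNT(*) FROM (SELECT dept FROM employees GROUP BY dept HAVING COUNT(*) >= 2)

Result:
COUNT(*)
--------
3       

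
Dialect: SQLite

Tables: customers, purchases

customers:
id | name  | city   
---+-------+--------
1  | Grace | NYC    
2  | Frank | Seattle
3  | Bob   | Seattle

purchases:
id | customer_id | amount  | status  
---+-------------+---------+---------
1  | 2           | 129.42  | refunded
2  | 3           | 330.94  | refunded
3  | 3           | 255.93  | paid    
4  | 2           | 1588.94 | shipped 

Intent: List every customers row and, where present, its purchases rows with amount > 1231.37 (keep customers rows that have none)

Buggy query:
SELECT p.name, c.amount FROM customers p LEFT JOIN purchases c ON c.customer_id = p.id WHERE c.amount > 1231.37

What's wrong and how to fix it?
Bug: Filtering c.amount in WHERE discards the NULL rows produced by LEFT JOIN, turning it into an inner join

Fix: Move the right-table condition into the ON clause so unmatched parents are kept

Corrected query:
SELECT p.name, c.amount FROM customers p LEFT JOIN purchases c ON c.customer_id = p.id AND c.amount > 1231.37

Result:
name  | amount 
------+--------
Grace | NULL   
Frank | 1588.94
Bob   | NULL   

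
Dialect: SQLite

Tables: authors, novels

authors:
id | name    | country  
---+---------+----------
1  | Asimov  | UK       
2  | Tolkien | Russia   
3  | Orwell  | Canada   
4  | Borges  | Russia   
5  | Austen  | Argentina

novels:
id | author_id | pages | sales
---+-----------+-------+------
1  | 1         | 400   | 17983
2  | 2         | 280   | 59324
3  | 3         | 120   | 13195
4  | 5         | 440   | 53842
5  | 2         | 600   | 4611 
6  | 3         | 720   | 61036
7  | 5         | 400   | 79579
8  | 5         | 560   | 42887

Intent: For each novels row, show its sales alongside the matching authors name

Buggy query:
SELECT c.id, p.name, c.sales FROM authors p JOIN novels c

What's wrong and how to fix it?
Bug: Missing join condition: each novels row is matched to all authors rows instead of just its own

Fix: Specify the join condition linking the foreign key to the parent id

Corrected query:
SELECT c.id, p.name, c.sales FROM authors p JOIN novels c ON c.author_id = p.id

Result:
id | name    | sales
---+---------+------
1  | Asimov  | 17983
2  | Tolkien | 59324
3  | Orwell  | 13195
4  | Austen  | 53842
5  | Tolkien | 4611 
6  | Orwell  | 61036
7  | Austen  | 79579
8  | Austen  | 42887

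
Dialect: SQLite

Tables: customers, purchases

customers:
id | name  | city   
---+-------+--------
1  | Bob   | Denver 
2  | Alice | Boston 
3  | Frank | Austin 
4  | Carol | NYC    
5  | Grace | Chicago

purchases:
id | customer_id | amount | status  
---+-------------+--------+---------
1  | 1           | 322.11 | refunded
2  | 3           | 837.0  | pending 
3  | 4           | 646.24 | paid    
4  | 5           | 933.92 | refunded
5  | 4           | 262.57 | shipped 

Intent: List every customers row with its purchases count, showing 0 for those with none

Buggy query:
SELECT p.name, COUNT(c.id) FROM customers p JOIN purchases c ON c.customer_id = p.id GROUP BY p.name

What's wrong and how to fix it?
Bug: INNER JOIN drops customers rows that have no matching purchases rows

Fix: Switch to LEFT JOIN to retain unmatched parent rows

Corrected query:
SELECT p.name, COUNT(c.id) FROM customers p LEFT JOIN purchases c ON c.customer_id = p.id GROUP BY p.name

Result:
name  | COUNT(c.id)
------+------------
Alice | 0          
Bob   | 1          
Carol | 2          
Frank | 1          
Grace | 1          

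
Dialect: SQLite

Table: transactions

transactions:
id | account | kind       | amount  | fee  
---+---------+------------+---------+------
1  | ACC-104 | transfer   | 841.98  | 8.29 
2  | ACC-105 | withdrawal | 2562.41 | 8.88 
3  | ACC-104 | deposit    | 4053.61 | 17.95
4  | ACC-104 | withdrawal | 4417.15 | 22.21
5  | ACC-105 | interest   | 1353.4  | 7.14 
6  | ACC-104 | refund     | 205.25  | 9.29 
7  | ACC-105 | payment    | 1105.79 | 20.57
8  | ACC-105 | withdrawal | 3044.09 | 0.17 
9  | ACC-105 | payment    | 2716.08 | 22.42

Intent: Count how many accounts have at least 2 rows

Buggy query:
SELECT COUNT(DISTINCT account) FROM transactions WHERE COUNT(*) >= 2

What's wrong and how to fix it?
Bug: COUNT(*) cannot appear in WHERE; the per-group count doesn't exist yet

Fix: Group first with HAVING COUNT(*) >= 2, then COUNT the resulting groups

Corrected query:
SELECT COUNT(*) FROM (SELECT account FROM transactions GROUP BY account HAVING COUNT(*) >= 2)

Result:
COUNT(*)
--------
2       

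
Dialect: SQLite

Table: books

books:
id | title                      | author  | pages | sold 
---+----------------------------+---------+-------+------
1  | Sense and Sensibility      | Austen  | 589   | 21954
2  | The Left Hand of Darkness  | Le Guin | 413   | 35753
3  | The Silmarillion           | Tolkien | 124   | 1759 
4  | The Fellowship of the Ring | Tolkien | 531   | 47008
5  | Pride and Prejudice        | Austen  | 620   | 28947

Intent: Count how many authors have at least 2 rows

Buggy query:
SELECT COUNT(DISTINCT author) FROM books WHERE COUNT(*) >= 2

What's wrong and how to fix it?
Bug: COUNT(*) cannot appear in WHERE; the per-group count doesn't exist yet

Fix: Group first with HAVING COUNT(*) >= 2, then COUNT the resulting groups

Corrected query:
SELECT COUNT(*) FROM (SELECT author FROM books GROUP BY author HAVING COUNT(*) >= 2)

Result:
COUNT(*)
--------
2       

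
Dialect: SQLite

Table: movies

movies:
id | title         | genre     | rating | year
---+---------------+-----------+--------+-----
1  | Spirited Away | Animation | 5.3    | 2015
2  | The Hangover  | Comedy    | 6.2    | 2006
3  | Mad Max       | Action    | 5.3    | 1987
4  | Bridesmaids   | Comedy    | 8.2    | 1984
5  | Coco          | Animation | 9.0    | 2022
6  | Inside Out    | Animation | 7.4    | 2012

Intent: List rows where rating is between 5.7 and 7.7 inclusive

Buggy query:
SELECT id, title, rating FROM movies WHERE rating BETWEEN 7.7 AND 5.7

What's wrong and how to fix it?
Bug: BETWEEN expects the lower bound first; with 7.7 AND 5.7 the range is empty

Fix: Write BETWEEN 5.7 AND 7.7

Corrected query:
SELECT id, title, rating FROM movies WHERE rating BETWEEN 5.7 AND 7.7

Result:
id | title        | rating
---+--------------+-------
2  | The Hangover | 6.2   
6  | Inside Out   | 7.4   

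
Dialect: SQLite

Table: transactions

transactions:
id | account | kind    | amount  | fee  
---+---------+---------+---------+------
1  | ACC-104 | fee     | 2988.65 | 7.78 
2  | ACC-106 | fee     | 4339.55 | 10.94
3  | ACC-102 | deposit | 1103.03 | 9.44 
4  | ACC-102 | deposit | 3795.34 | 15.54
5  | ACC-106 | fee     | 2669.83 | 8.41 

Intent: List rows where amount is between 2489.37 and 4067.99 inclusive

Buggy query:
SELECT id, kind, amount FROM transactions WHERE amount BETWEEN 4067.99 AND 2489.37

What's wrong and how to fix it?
Bug: The bounds are reversed; BETWEEN a AND b requires a <= b to match anything

Fix: Write BETWEEN 2489.37 AND 4067.99

Corrected query:
SELECT id, kind, amount FROM transactions WHERE amount BETWEEN 2489.37 AND 4067.99

Result:
id | kind    | amount 
---+---------+--------
1  | fee     | 2988.65
4  | deposit | 3795.34
5  | fee     | 2669.83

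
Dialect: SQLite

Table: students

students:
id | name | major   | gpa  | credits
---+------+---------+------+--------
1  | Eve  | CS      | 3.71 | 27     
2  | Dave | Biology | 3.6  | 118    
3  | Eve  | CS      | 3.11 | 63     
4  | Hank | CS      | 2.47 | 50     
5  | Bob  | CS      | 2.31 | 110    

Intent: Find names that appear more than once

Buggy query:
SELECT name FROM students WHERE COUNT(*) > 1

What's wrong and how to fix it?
Bug: WHERE can't reference COUNT(*); aggregates are computed after WHERE

Fix: GROUP BY name, then filter groups with HAVING COUNT(*) > 1

Corrected query:
SELECT name FROM students GROUP BY name HAVING COUNT(*) > 1

Result:
name
----
Eve 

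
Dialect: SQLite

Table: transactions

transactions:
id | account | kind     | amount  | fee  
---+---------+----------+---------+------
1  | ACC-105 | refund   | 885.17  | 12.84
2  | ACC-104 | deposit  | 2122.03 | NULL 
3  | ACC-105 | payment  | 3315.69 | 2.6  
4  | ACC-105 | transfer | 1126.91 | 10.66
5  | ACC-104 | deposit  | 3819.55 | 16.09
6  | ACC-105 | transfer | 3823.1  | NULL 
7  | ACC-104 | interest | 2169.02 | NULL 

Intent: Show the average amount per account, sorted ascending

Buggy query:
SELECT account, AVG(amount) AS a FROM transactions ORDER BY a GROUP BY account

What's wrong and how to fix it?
Bug: GROUP BY must precede ORDER BY

Fix: Reorder: SELECT … FROM … GROUP BY … ORDER BY …

Corrected query:
SELECT account, AVG(amount) AS a FROM transactions GROUP BY account ORDER BY a

Result:
account | a          
--------+------------
ACC-105 | 2287.7175  
ACC-104 | 2703.533333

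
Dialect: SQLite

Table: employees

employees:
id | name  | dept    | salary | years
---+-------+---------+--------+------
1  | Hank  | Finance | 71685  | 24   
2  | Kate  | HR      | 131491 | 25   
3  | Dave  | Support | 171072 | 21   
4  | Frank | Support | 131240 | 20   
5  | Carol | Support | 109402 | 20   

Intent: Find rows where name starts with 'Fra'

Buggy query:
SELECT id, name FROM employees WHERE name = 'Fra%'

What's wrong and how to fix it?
Bug: Wildcards only work with LIKE; '=' treats '%' as a literal character

Fix: Replace '=' with LIKE so 'Fra%' is treated as a pattern

Corrected query:
SELECT id, name FROM employees WHERE name LIKE 'Fra%'

Result:
id | name 
---+------
4  | Frank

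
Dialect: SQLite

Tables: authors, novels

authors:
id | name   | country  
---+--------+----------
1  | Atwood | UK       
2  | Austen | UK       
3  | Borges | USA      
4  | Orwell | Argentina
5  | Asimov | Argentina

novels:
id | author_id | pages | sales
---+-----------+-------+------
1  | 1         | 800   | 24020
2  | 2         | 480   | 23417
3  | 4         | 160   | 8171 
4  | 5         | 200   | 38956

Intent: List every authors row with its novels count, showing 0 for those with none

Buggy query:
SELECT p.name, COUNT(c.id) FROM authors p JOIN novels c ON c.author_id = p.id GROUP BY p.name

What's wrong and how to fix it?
Bug: An inner join excludes parents with zero children

Fix: Use LEFT JOIN so parents without children still appear (COUNT(c.id) gives 0)

Corrected query:
SELECT p.name, COUNT(c.id) FROM authors p LEFT JOIN novels c ON c.author_id = p.id GROUP BY p.name

Result:
name   | COUNT(c.id)
-------+------------
Asimov | 1          
Atwood | 1          
Austen | 1          
Borges | 0          
Orwell | 1          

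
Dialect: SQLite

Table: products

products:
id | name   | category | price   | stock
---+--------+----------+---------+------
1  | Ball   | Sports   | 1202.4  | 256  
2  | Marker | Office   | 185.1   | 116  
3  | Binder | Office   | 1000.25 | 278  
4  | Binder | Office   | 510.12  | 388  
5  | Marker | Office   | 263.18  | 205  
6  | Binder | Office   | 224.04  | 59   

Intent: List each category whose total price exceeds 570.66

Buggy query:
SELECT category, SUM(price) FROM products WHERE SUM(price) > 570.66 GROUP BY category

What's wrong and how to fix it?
Bug: Aggregate functions cannot appear in a WHERE clause

Fix: Move the aggregate condition to a HAVING clause

Corrected query:
SELECT category, SUM(price) FROM products GROUP BY category HAVING SUM(price) > 570.66

Result:
category | SUM(price)
---------+-----------
Office   | 2182.69   
Sports   | 1202.4    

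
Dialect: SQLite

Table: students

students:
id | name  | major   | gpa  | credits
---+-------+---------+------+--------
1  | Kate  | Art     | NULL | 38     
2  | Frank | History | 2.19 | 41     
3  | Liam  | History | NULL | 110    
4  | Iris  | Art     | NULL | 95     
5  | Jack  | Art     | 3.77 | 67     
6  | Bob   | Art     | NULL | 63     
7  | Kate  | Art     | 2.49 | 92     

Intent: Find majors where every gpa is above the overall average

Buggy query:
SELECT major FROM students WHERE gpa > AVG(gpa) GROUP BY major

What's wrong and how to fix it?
Bug: WHERE evaluates per row before aggregation, so AVG() is unavailable

Fix: Use a subquery for AVG and a HAVING MIN(...) filter so the condition holds for every row in the group

Corrected query:
SELECT major FROM students GROUP BY major HAVING MIN(gpa) > (SELECT AVG(gpa) FROM students)

Result:
(no rows)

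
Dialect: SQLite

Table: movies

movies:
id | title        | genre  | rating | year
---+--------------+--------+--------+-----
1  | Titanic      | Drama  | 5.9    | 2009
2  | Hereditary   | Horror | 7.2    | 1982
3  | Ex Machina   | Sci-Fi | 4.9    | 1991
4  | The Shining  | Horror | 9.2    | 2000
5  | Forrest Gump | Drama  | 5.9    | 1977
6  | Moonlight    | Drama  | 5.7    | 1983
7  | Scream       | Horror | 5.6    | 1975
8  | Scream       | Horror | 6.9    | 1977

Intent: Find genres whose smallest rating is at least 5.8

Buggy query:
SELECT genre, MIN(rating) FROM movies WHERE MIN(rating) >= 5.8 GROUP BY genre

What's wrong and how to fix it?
Bug: MIN() in WHERE is a misuse of aggregate

Fix: Replace WHERE with HAVING after the GROUP BY

Corrected query:
SELECT genre, MIN(rating) FROM movies GROUP BY genre HAVING MIN(rating) >= 5.8

Result:
(no rows)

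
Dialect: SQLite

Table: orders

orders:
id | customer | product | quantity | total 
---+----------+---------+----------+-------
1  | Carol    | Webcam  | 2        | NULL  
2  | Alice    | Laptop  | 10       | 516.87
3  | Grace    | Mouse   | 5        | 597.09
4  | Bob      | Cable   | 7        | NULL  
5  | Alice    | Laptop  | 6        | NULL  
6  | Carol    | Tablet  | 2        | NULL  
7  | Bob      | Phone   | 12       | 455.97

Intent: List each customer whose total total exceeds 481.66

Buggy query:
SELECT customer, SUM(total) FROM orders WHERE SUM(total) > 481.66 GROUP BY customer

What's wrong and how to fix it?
Bug: SUM(total) is an aggregate, but WHERE filters rows before aggregation

Fix: Use HAVING (which filters groups after aggregation) instead of WHERE

Corrected query:
SELECT customer, SUM(total) FROM orders GROUP BY customer HAVING SUM(total) > 481.66

Result:
customer | SUM(total)
---------+-----------
Alice    | 516.87    
Grace    | 597.09    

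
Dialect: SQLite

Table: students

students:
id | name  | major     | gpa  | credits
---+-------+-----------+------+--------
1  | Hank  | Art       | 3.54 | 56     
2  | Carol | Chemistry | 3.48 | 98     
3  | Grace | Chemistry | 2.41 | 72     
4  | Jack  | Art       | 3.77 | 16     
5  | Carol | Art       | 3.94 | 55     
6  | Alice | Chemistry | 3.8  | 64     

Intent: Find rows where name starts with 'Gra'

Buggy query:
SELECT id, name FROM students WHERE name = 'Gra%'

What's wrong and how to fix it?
Bug: '=' compares the literal string including the % character; pattern matching needs LIKE

Fix: Use LIKE for wildcard pattern matching

Corrected query:
SELECT id, name FROM students WHERE name LIKE 'Gra%'

Result:
id | name 
---+------
3  | Grace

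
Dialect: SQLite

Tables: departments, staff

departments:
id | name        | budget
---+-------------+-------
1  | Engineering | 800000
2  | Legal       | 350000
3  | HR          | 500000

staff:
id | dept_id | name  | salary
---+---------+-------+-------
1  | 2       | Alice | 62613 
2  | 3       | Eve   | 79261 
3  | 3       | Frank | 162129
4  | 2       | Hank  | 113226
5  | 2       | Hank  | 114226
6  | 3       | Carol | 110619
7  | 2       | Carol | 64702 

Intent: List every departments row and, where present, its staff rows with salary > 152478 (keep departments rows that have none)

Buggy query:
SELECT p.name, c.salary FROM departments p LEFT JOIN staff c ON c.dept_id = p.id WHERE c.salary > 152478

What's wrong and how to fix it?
Bug: A WHERE condition on the right-hand table after LEFT JOIN drops unmatched parents

Fix: Put 'c.salary > 152478' in the JOIN's ON clause instead of WHERE

Corrected query:
SELECT p.name, c.salary FROM departments p LEFT JOIN staff c ON c.dept_id = p.id AND c.salary > 152478

Result:
name        | salary
------------+-------
Engineering | NULL  
Legal       | NULL  
HR          | 162129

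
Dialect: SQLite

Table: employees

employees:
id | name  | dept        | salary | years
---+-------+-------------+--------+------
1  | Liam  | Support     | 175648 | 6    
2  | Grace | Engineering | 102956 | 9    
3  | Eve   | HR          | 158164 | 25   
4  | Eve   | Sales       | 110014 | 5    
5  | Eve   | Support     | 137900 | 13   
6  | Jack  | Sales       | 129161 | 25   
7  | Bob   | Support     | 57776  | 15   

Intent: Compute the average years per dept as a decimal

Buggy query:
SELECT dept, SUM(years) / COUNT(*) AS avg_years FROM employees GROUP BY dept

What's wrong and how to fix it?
Bug: SUM(years) and COUNT(*) are both integers; the division truncates the fractional part

Fix: Cast one side to REAL so the division keeps the fractional part

Corrected query:
SELECT dept, SUM(years) * 1.0 / COUNT(*) AS avg_years FROM employees GROUP BY dept

Result:
dept        | avg_years
------------+----------
Engineering | 9        
HR          | 25       
Sales       | 15       
Support     | 11.333333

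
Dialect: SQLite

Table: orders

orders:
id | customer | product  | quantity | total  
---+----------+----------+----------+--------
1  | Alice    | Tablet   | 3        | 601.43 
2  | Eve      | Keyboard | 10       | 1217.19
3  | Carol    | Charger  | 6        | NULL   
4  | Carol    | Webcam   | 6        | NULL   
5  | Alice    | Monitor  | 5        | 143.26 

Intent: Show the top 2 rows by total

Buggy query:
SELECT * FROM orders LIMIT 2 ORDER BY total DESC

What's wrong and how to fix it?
Bug: LIMIT must come after ORDER BY

Fix: Swap the clauses: ORDER BY first, then LIMIT

Corrected query:
SELECT * FROM orders ORDER BY total DESC LIMIT 2

Result:
id | customer | product  | quantity | total  
---+----------+----------+----------+--------
2  | Eve      | Keyboard | 10       | 1217.19
1  | Alice    | Tablet   | 3        | 601.43 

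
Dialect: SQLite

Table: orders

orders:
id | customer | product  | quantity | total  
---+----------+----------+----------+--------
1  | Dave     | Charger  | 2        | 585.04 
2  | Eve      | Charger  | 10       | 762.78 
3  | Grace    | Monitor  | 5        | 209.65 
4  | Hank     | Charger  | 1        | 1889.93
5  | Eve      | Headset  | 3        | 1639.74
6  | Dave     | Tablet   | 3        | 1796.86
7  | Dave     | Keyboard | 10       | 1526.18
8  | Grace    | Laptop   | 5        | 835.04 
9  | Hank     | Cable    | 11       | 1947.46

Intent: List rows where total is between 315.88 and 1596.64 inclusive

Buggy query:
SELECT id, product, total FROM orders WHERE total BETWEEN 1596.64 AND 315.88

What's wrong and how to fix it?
Bug: BETWEEN expects the lower bound first; with 1596.64 AND 315.88 the range is empty

Fix: Write BETWEEN 315.88 AND 1596.64

Corrected query:
SELECT id, product, total FROM orders WHERE total BETWEEN 315.88 AND 1596.64

Result:
id | product  | total  
---+----------+--------
1  | Charger  | 585.04 
2  | Charger  | 762.78 
7  | Keyboard | 1526.18
8  | Laptop   | 835.04 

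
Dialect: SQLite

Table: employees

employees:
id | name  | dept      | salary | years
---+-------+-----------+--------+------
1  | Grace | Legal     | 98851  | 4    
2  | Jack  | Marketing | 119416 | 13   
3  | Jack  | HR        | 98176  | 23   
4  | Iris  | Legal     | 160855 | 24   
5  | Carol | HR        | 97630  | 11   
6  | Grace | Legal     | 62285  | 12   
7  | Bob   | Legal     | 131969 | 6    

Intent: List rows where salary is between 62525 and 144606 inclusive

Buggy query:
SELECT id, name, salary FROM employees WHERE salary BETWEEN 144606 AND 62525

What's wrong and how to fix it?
Bug: BETWEEN expects the lower bound first; with 144606 AND 62525 the range is empty

Fix: Swap the bounds so the smaller value comes first

Corrected query:
SELECT id, name, salary FROM employees WHERE salary BETWEEN 62525 AND 144606

Result:
id | name  | salary
---+-------+-------
1  | Grace | 98851 
2  | Jack  | 119416
3  | Jack  | 98176 
5  | Carol | 97630 
7  | Bob   | 131969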